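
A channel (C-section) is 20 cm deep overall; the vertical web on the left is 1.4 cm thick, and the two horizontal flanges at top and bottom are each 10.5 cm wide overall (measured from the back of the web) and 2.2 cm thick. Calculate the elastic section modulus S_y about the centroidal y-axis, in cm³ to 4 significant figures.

S_y ≈ 109.5 cm³

Decompose the section into non-overlapping parts with the origin at the bottom-left of its bounding rectangle.
Web: 1.4 × 20, A = 28 cm², x = 0.7 cm, Ī = 4.57333 cm⁴.
Top flange (beyond web): 9.1 × 2.2, A = 20.02 cm², x = 5.95 cm, Ī = 138.155 cm⁴.
Bottom flange (beyond web): 9.1 × 2.2, A = 20.02 cm², x = 5.95 cm, Ī = 138.155 cm⁴.
Centroid: x̄ = ΣA·x / ΣA = 3.78951 cm.
Transfer each piece to the centroidal y-axis using Ī + A·d² with d = x − 3.78951:
  web: d = -3.08951 cm → contributes +271.835 cm⁴
  top flange (beyond web): d = 2.16049 cm → contributes +231.603 cm⁴
  bottom flange (beyond web): d = 2.16049 cm → contributes +231.603 cm⁴
Total I = 735.04 cm⁴.
Extreme fibre distance c = 6.71049 cm; S = I/c = 109.536 cm³.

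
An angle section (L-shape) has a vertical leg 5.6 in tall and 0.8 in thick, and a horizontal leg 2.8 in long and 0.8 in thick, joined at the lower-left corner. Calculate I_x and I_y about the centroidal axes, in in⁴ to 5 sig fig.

I_x ≈ 18.584 in⁴, I_y ≈ 3.0830 in⁴

Split into non-overlapping primitives; take the origin at the lower-left of the bounding box.
Vertical leg: 0.8 × 5.6, A = 4.48 in², y = 2.8 in, Ī = 11.70773 in⁴.
Horizontal leg (remainder): 2 × 0.8, A = 1.6 in², y = 0.4 in, Ī = 0.08533333 in⁴.
Centroid: ȳ = ΣA·y / ΣA = 2.168421 in.
Transfer each piece to the centroidal x-axis using Ī + A·d² with d = y − 2.168421:
  vertical leg: d = 0.6315789 in → contributes +13.49477 in⁴
  horizontal leg (remainder): d = -1.768421 in → contributes +5.089034 in⁴
Total I = 18.5838 in⁴.
For the y-axis: x̄ = 0.7684211 in.
Repeating about the centroidal y-axis gives I_y = 3.083004 in⁴.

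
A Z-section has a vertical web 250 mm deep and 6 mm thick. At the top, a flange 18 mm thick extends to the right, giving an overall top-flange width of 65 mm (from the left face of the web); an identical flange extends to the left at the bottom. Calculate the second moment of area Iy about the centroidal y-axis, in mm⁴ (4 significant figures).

Decompose the section into non-overlapping parts with the origin at the bottom-left of its bounding rectangle.
Web: 6 × 250, A = 1 500 mm², x = 62 mm, Ī = 4 500 mm⁴.
Top flange (beyond web): 59 × 18, A = 1 062 mm², x = 94.5 mm, Ī = 308 069 mm⁴.
Bottom flange (beyond web): 59 × 18, A = 1 062 mm², x = 29.5 mm, Ī = 308 069 mm⁴.
Centroid: x̄ = ΣA·x / ΣA = 62 mm.
Transfer each piece to the centroidal y-axis using Ī + A·d² with d = x − 62:
  web: d = 0 mm → contributes +4 500 mm⁴
  top flange (beyond web): d = 32.5 mm → contributes +1 429 806 mm⁴
  bottom flange (beyond web): d = -32.5 mm → contributes +1 429 806 mm⁴
Total I = 2 864 112 mm⁴.

Iy ≈ 2.864 × 10⁶ mm⁴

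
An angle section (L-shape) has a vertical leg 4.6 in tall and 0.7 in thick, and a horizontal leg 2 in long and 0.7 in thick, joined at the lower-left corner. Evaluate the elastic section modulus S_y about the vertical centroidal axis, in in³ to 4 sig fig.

S_y ≈ 0.6779 in³

Decompose the section into non-overlapping parts with the origin at the bottom-left of its bounding rectangle.
Vertical leg: 0.7 × 4.6, A = 3.22 in², x = 0.35 in, Ī = 0.131483 in⁴.
Horizontal leg (remainder): 1.3 × 0.7, A = 0.91 in², x = 1.35 in, Ī = 0.128158 in⁴.
Centroid: x̄ = ΣA·x / ΣA = 0.570339 in.
Transfer each piece to the vertical centroidal axis using Ī + A·d² with d = x − 0.570339:
  vertical leg: d = -0.220339 in → contributes +0.287812 in⁴
  horizontal leg (remainder): d = 0.779661 in → contributes +0.681321 in⁴
Total I = 0.969133 in⁴.
Extreme fibre distance c = 1.42966 in; S = I/c = 0.677876 in³.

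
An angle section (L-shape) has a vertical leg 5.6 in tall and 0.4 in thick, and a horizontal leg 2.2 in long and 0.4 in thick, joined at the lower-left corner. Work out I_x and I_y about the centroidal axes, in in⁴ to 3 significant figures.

I_x ≈ 9.55 in⁴, I_y ≈ 0.884 in⁴

Break the section into simple shapes (no overlaps), measuring from the bottom-left corner of the bounding box.
Vertical leg: 0.4 × 5.6, A = 2.24 in², y = 2.8 in, Ī = 5.8539 in⁴.
Horizontal leg (remainder): 1.8 × 0.4, A = 0.72 in², y = 0.2 in, Ī = 0.0096 in⁴.
Centroid: ȳ = ΣA·y / ΣA = 2.1676 in.
Transfer each piece to the centroidal x-axis using Ī + A·d² with d = y − 2.1676:
  vertical leg: d = 0.63243 in → contributes +6.7498 in⁴
  horizontal leg (remainder): d = -1.9676 in → contributes +2.797 in⁴
Total I = 9.5468 in⁴.
For the y-axis: x̄ = 0.46757 in.
Repeating about the centroidal y-axis gives I_y = 0.88355 in⁴.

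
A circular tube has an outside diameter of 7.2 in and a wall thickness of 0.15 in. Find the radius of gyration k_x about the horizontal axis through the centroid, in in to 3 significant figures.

Decompose the section into non-overlapping parts with the origin at the bottom-left of its bounding rectangle.
Outer circle: ⌀7.2, A = 40.715 in², y = 3.6 in, Ī = 131.92 in⁴.
Bore (subtracted): ⌀6.9, A = 37.393 in², y = 3.6 in, Ī = 111.27 in⁴.
By symmetry the centroid is at mid-height, ȳ = 3.6 in.
All pieces are centred on the horizontal axis through the centroid, so I = ΣĪ (holes subtracted) = 20.65 in⁴.
Radius of gyration: k = √(I/A) = √(20.65 / 3.3222) = 2.4931 in.

k_x ≈ 2.49 in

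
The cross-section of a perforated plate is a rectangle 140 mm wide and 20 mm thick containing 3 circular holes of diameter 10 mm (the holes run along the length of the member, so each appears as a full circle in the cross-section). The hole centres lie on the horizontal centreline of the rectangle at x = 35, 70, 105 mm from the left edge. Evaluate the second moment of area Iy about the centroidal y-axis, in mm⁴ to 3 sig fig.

Iy ≈ 4.38 × 10⁶ mm⁴

Split into non-overlapping primitives; take the origin at the lower-left of the bounding box.
Plate: 140 × 20, A = 2 800 mm², x = 70 mm, Ī = 4 573 333 mm⁴.
Hole 1 (subtracted): ⌀10, A = 78.54 mm², x = 35 mm, Ī = 490.87 mm⁴.
Hole 2 (subtracted): ⌀10, A = 78.54 mm², x = 70 mm, Ī = 490.87 mm⁴.
Hole 3 (subtracted): ⌀10, A = 78.54 mm², x = 105 mm, Ī = 490.87 mm⁴.
By symmetry the centroid is at mid-width, x̄ = 70 mm.
Transfer each piece to the centroidal y-axis using Ī + A·d² with d = x − 70:
  plate: d = 0 mm → contributes +4 573 333 mm⁴
  hole 1: d = -35 mm → contributes −96 702 mm⁴
  hole 2: d = 0 mm → contributes −490.87 mm⁴
  hole 3: d = 35 mm → contributes −96 702 mm⁴
Total I = 4 379 438 mm⁴.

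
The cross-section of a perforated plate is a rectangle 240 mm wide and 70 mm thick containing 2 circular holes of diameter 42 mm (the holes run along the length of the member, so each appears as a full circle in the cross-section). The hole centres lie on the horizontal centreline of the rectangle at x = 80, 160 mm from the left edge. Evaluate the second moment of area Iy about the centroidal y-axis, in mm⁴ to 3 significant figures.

Decompose the section into non-overlapping parts with the origin at the bottom-left of its bounding rectangle.
Plate: 240 × 70, A = 16 800 mm², x = 120 mm, Ī = 80 640 000 mm⁴.
Hole 1 (subtracted): ⌀42, A = 1385.4 mm², x = 80 mm, Ī = 152 745 mm⁴.
Hole 2 (subtracted): ⌀42, A = 1385.4 mm², x = 160 mm, Ī = 152 745 mm⁴.
By symmetry the centroid is at mid-width, x̄ = 120 mm.
Transfer each piece to the centroidal y-axis using Ī + A·d² with d = x − 120:
  plate: d = 0 mm → contributes +80 640 000 mm⁴
  hole 1: d = -40 mm → contributes −2 369 453 mm⁴
  hole 2: d = 40 mm → contributes −2 369 453 mm⁴
Total I = 75 901 094 mm⁴.

Iy ≈ 7.59 × 10⁷ mm⁴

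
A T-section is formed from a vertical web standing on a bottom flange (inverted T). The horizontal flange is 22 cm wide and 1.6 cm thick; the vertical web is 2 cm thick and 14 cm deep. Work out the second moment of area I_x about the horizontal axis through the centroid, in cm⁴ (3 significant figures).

I_x ≈ 1410 cm⁴

Treat the section as a set of non-overlapping primitives; coordinates are from the bounding-box lower-left.
Flange: 22 × 1.6, A = 35.2 cm², y = 0.8 cm, Ī = 7.5093 cm⁴.
Web: 2 × 14, A = 28 cm², y = 8.6 cm, Ī = 457.33 cm⁴.
Centroid: ȳ = ΣA·y / ΣA = 4.2557 cm.
Transfer each piece to the horizontal axis through the centroid using Ī + A·d² with d = y − 4.2557:
  flange: d = -3.4557 cm → contributes +427.86 cm⁴
  web: d = 4.3443 cm → contributes +985.78 cm⁴
Total I = 1413.6 cm⁴.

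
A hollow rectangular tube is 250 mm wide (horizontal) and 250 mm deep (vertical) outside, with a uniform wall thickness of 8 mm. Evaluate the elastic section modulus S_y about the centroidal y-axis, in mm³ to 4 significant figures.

Split into non-overlapping primitives; take the origin at the lower-left of the bounding box.
Outer rectangle: 250 × 250, A = 62 500 mm², x = 125 mm, Ī = 325 520 833 mm⁴.
Inner void (subtracted): 234 × 234, A = 54 756 mm², x = 125 mm, Ī = 249 851 628 mm⁴.
By symmetry the centroid is at mid-width, x̄ = 125 mm.
All pieces are centred on the centroidal y-axis, so I = ΣĪ (holes subtracted) = 75 669 205 mm⁴.
Extreme fibre distance c = 125 mm; S = I/c = 605 354 mm³.

S_y ≈ 6.054 × 10⁵ mm³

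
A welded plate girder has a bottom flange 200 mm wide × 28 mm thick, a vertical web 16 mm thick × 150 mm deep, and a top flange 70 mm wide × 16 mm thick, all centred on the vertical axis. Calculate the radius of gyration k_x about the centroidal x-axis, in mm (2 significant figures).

k_x ≈ 65 mm

Break the section into simple shapes (no overlaps), measuring from the bottom-left corner of the bounding box.
Bottom plate: 200 × 28, A = 5 600 mm², y = 14 mm, Ī = 365 867 mm⁴.
Web plate: 16 × 150, A = 2 400 mm², y = 103 mm, Ī = 4 500 000 mm⁴.
Top plate: 70 × 16, A = 1 120 mm², y = 186 mm, Ī = 23 893 mm⁴.
Centroid: ȳ = ΣA·y / ΣA = 58.54 mm.
Transfer each piece to the centroidal x-axis using Ī + A·d² with d = y − 58.54:
  bottom plate: d = -44.54 mm → contributes +11 477 137 mm⁴
  web plate: d = 44.46 mm → contributes +9 243 236 mm⁴
  top plate: d = 127.5 mm → contributes +18 218 369 mm⁴
Total I = 38 938 742 mm⁴.
Radius of gyration: k = √(I/A) = √(38 938 742 / 9 120) = 65.34 mm.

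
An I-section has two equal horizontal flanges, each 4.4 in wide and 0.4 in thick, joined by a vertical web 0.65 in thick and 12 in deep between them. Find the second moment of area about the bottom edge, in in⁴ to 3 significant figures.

I_base ≈ 693 in⁴

Treat the section as a set of non-overlapping primitives; coordinates are from the bounding-box lower-left.
Bottom flange: 4.4 × 0.4, A = 1.76 in², y = 0.2 in, Ī = 0.023467 in⁴.
Web: 0.65 × 12, A = 7.8 in², y = 6.4 in, Ī = 93.6 in⁴.
Top flange: 4.4 × 0.4, A = 1.76 in², y = 12.6 in, Ī = 0.023467 in⁴.
Transfer each piece to the base of the section using Ī + A·d² with d = y − 0:
  bottom flange: d = 0.2 in → contributes +0.093867 in⁴
  web: d = 6.4 in → contributes +413.09 in⁴
  top flange: d = 12.6 in → contributes +279.44 in⁴
Total I = 692.62 in⁴.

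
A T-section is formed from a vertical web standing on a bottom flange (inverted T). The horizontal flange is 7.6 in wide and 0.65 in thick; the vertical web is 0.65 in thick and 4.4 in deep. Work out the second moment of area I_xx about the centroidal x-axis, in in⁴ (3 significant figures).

Break the section into simple shapes (no overlaps), measuring from the bottom-left corner of the bounding box.
Flange: 7.6 × 0.65, A = 4.94 in², y = 0.325 in, Ī = 0.17393 in⁴.
Web: 0.65 × 4.4, A = 2.86 in², y = 2.85 in, Ī = 4.6141 in⁴.
Centroid: ȳ = ΣA·y / ΣA = 1.2508 in.
Transfer each piece to the centroidal x-axis using Ī + A·d² with d = y − 1.2508:
  flange: d = -0.92583 in → contributes +4.4083 in⁴
  web: d = 1.5992 in → contributes +11.928 in⁴
Total I = 16.336 in⁴.

I_xx ≈ 16.3 in⁴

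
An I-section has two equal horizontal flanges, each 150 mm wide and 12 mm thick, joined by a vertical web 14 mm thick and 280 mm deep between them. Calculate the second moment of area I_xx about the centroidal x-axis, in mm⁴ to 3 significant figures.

I_xx ≈ 1.02 × 10⁸ mm⁴

Treat the section as a set of non-overlapping primitives; coordinates are from the bounding-box lower-left.
Bottom flange: 150 × 12, A = 1 800 mm², y = 6 mm, Ī = 21 600 mm⁴.
Web: 14 × 280, A = 3 920 mm², y = 152 mm, Ī = 25 610 667 mm⁴.
Top flange: 150 × 12, A = 1 800 mm², y = 298 mm, Ī = 21 600 mm⁴.
By symmetry the centroid is at mid-height, ȳ = 152 mm.
Transfer each piece to the centroidal x-axis using Ī + A·d² with d = y − 152:
  bottom flange: d = -146 mm → contributes +38 390 400 mm⁴
  web: d = 0 mm → contributes +25 610 667 mm⁴
  top flange: d = 146 mm → contributes +38 390 400 mm⁴
Total I = 102 391 467 mm⁴.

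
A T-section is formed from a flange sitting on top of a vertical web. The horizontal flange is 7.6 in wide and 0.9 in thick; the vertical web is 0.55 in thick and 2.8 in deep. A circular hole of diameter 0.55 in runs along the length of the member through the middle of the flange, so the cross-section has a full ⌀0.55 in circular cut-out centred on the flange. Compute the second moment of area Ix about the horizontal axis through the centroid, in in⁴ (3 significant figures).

Ix ≈ 5.74 in⁴

Decompose the section into non-overlapping parts with the origin at the bottom-left of its bounding rectangle.
Flange: 7.6 × 0.9, A = 6.84 in², y = 3.25 in, Ī = 0.4617 in⁴.
Web: 0.55 × 2.8, A = 1.54 in², y = 1.4 in, Ī = 1.0061 in⁴.
Hole (subtracted): ⌀0.55, A = 0.23758 in², y = 3.25 in, Ī = 0.0044918 in⁴.
Centroid: ȳ = ΣA·y / ΣA = 2.9001 in.
Transfer each piece to the horizontal axis through the centroid using Ī + A·d² with d = y − 2.9001:
  flange: d = 0.3499 in → contributes +1.2991 in⁴
  web: d = -1.5001 in → contributes +4.4716 in⁴
  hole: d = 0.3499 in → contributes −0.033578 in⁴
Total I = 5.7371 in⁴.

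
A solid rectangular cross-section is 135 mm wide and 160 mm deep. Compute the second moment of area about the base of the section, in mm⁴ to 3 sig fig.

The section: 135 × 160, A = 21 600 mm², y = 80 mm, Ī = 46 080 000 mm⁴.
Transfer it to the base of the section using Ī + A·d² with d = y − 0:
  the section: d = 80 mm → contributes +184 320 000 mm⁴
Total I = 184 320 000 mm⁴.

I_base ≈ 1.84 × 10⁸ mm⁴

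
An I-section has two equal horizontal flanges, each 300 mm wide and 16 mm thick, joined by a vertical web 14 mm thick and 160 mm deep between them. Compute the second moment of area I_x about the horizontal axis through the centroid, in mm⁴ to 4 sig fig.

I_x ≈ 7.933 × 10⁷ mm⁴

Split into non-overlapping primitives; take the origin at the lower-left of the bounding box.
Bottom flange: 300 × 16, A = 4 800 mm², y = 8 mm, Ī = 102 400 mm⁴.
Web: 14 × 160, A = 2 240 mm², y = 96 mm, Ī = 4 778 667 mm⁴.
Top flange: 300 × 16, A = 4 800 mm², y = 184 mm, Ī = 102 400 mm⁴.
By symmetry the centroid is at mid-height, ȳ = 96 mm.
Transfer each piece to the horizontal axis through the centroid using Ī + A·d² with d = y − 96:
  bottom flange: d = -88 mm → contributes +37 273 600 mm⁴
  web: d = 0 mm → contributes +4 778 667 mm⁴
  top flange: d = 88 mm → contributes +37 273 600 mm⁴
Total I = 79 325 867 mm⁴.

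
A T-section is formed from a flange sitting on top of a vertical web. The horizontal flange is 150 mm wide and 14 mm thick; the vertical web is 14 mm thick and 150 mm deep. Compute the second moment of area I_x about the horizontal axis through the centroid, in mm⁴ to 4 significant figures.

Break the section into simple shapes (no overlaps), measuring from the bottom-left corner of the bounding box.
Flange: 150 × 14, A = 2 100 mm², y = 157 mm, Ī = 34 300 mm⁴.
Web: 14 × 150, A = 2 100 mm², y = 75 mm, Ī = 3 937 500 mm⁴.
Centroid: ȳ = ΣA·y / ΣA = 116 mm.
Transfer each piece to the horizontal axis through the centroid using Ī + A·d² with d = y − 116:
  flange: d = 41 mm → contributes +3 564 400 mm⁴
  web: d = -41 mm → contributes +7 467 600 mm⁴
Total I = 11 032 000 mm⁴.

I_x ≈ 1.103 × 10⁷ mm⁴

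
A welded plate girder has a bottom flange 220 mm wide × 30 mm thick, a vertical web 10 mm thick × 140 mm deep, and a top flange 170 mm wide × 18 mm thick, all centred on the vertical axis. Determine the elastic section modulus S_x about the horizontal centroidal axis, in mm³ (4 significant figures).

Split into non-overlapping primitives; take the origin at the lower-left of the bounding box.
Bottom plate: 220 × 30, A = 6 600 mm², y = 15 mm, Ī = 495 000 mm⁴.
Web plate: 10 × 140, A = 1 400 mm², y = 100 mm, Ī = 2 286 667 mm⁴.
Top plate: 170 × 18, A = 3 060 mm², y = 179 mm, Ī = 82 620 mm⁴.
Centroid: ȳ = ΣA·y / ΣA = 71.1338 mm.
Transfer each piece to the horizontal centroidal axis using Ī + A·d² with d = y − 71.1338:
  bottom plate: d = -56.1338 mm → contributes +21 291 635 mm⁴
  web plate: d = 28.8662 mm → contributes +3 453 226 mm⁴
  top plate: d = 107.866 mm → contributes +35 686 068 mm⁴
Total I = 60 430 929 mm⁴.
Extreme fibre distance c = 116.866 mm; S = I/c = 517 095 mm³.

S_x ≈ 5.171 × 10⁵ mm³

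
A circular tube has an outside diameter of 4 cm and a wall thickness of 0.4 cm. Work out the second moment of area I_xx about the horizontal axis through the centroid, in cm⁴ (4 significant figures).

Decompose the section into non-overlapping parts with the origin at the bottom-left of its bounding rectangle.
Outer circle: ⌀4, A = 12.5664 cm², y = 2 cm, Ī = 12.5664 cm⁴.
Bore (subtracted): ⌀3.2, A = 8.04248 cm², y = 2 cm, Ī = 5.14719 cm⁴.
By symmetry the centroid is at mid-height, ȳ = 2 cm.
All pieces are centred on the horizontal axis through the centroid, so I = ΣĪ (holes subtracted) = 7.41919 cm⁴.

I_xx ≈ 7.419 cm⁴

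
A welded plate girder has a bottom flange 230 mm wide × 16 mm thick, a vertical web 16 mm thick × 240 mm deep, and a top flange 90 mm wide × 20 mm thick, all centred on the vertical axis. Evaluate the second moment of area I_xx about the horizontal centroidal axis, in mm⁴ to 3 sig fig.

Treat the section as a set of non-overlapping primitives; coordinates are from the bounding-box lower-left.
Bottom plate: 230 × 16, A = 3 680 mm², y = 8 mm, Ī = 78 507 mm⁴.
Web plate: 16 × 240, A = 3 840 mm², y = 136 mm, Ī = 18 432 000 mm⁴.
Top plate: 90 × 20, A = 1 800 mm², y = 266 mm, Ī = 60 000 mm⁴.
Centroid: ȳ = ΣA·y / ΣA = 110.57 mm.
Transfer each piece to the horizontal centroidal axis using Ī + A·d² with d = y − 110.57:
  bottom plate: d = -102.57 mm → contributes +38 791 708 mm⁴
  web plate: d = 25.433 mm → contributes +20 915 949 mm⁴
  top plate: d = 155.43 mm → contributes +43 547 218 mm⁴
Total I = 103 254 875 mm⁴.

I_xx ≈ 1.03 × 10⁸ mm⁴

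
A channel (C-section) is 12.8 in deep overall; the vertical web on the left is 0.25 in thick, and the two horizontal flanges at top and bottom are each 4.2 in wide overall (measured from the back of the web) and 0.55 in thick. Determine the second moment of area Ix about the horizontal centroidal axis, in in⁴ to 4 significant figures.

Ix ≈ 206.8 in⁴

Split into non-overlapping primitives; take the origin at the lower-left of the bounding box.
Web: 0.25 × 12.8, A = 3.2 in², y = 6.4 in, Ī = 43.6907 in⁴.
Top flange (beyond web): 3.95 × 0.55, A = 2.1725 in², y = 12.525 in, Ī = 0.0547651 in⁴.
Bottom flange (beyond web): 3.95 × 0.55, A = 2.1725 in², y = 0.275 in, Ī = 0.0547651 in⁴.
By symmetry the centroid is at mid-height, ȳ = 6.4 in.
Transfer each piece to the horizontal centroidal axis using Ī + A·d² with d = y − 6.4:
  web: d = 0 in → contributes +43.6907 in⁴
  top flange (beyond web): d = 6.125 in → contributes +81.5575 in⁴
  bottom flange (beyond web): d = -6.125 in → contributes +81.5575 in⁴
Total I = 206.806 in⁴.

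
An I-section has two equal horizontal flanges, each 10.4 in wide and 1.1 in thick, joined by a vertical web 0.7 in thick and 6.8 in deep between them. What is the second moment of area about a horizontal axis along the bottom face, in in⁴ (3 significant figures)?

I_base ≈ 937 in⁴

Split into non-overlapping primitives; take the origin at the lower-left of the bounding box.
Bottom flange: 10.4 × 1.1, A = 11.44 in², y = 0.55 in, Ī = 1.1535 in⁴.
Web: 0.7 × 6.8, A = 4.76 in², y = 4.5 in, Ī = 18.342 in⁴.
Top flange: 10.4 × 1.1, A = 11.44 in², y = 8.45 in, Ī = 1.1535 in⁴.
Transfer each piece to the base of the section using Ī + A·d² with d = y − 0:
  bottom flange: d = 0.55 in → contributes +4.6141 in⁴
  web: d = 4.5 in → contributes +114.73 in⁴
  top flange: d = 8.45 in → contributes +818 in⁴
Total I = 937.34 in⁴.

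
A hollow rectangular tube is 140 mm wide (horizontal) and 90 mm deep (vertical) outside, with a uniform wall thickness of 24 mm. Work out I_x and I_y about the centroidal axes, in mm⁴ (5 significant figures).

Treat the section as a set of non-overlapping primitives; coordinates are from the bounding-box lower-left.
Outer rectangle: 140 × 90, A = 12 600 mm², y = 45 mm, Ī = 8 505 000 mm⁴.
Inner void (subtracted): 92 × 42, A = 3 864 mm², y = 45 mm, Ī = 568 008 mm⁴.
By symmetry the centroid is at mid-height, ȳ = 45 mm.
All pieces are centred on the centroidal x-axis, so I = ΣĪ (holes subtracted) = 7 936 992 mm⁴.
Repeating about the centroidal y-axis gives I_y = 17 854 592 mm⁴.

I_x ≈ 7.9370 × 10⁶ mm⁴, I_y ≈ 1.7855 × 10⁷ mm⁴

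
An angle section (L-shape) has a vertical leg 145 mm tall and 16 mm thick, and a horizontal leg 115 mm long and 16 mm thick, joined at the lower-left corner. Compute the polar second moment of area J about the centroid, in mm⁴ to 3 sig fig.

Break the section into simple shapes (no overlaps), measuring from the bottom-left corner of the bounding box.
Vertical leg: 16 × 145, A = 2 320 mm², y = 72.5 mm, Ī = 4 064 833 mm⁴.
Horizontal leg (remainder): 99 × 16, A = 1 584 mm², y = 8 mm, Ī = 33 792 mm⁴.
Centroid: ȳ = ΣA·y / ΣA = 46.33 mm.
Transfer each piece to the centroidal x-axis using Ī + A·d² with d = y − 46.33:
  vertical leg: d = 26.17 mm → contributes +5 653 739 mm⁴
  horizontal leg (remainder): d = -38.33 mm → contributes +2 360 977 mm⁴
Total I = 8 014 716 mm⁴.
For the y-axis: x̄ = 31.33 mm.
Repeating about the centroidal y-axis gives I_y = 4 455 436 mm⁴.
Polar second moment: J = I_x + I_y = 12 470 153 mm⁴.

J ≈ 1.25 × 10⁷ mm⁴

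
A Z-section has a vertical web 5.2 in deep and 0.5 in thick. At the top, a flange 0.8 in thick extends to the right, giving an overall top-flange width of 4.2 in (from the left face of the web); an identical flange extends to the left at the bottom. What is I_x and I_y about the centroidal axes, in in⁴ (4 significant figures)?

Split into non-overlapping primitives; take the origin at the lower-left of the bounding box.
Web: 0.5 × 5.2, A = 2.6 in², y = 2.6 in, Ī = 5.85867 in⁴.
Top flange (beyond web): 3.7 × 0.8, A = 2.96 in², y = 4.8 in, Ī = 0.157867 in⁴.
Bottom flange (beyond web): 3.7 × 0.8, A = 2.96 in², y = 0.4 in, Ī = 0.157867 in⁴.
Centroid: ȳ = ΣA·y / ΣA = 2.6 in.
Transfer each piece to the centroidal x-axis using Ī + A·d² with d = y − 2.6:
  web: d = 0 in → contributes +5.85867 in⁴
  top flange (beyond web): d = 2.2 in → contributes +14.4843 in⁴
  bottom flange (beyond web): d = -2.2 in → contributes +14.4843 in⁴
Total I = 34.8272 in⁴.
For the y-axis: x̄ = 3.95 in.
Repeating about the centroidal y-axis gives I_y = 32.9151 in⁴.

I_x ≈ 34.83 in⁴, I_y ≈ 32.92 in⁴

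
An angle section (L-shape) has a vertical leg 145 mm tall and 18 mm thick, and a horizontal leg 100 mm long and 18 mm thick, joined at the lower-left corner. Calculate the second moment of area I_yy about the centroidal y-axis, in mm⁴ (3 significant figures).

I_yy ≈ 3.25 × 10⁶ mm⁴

Split into non-overlapping primitives; take the origin at the lower-left of the bounding box.
Vertical leg: 18 × 145, A = 2 610 mm², x = 9 mm, Ī = 70 470 mm⁴.
Horizontal leg (remainder): 82 × 18, A = 1 476 mm², x = 59 mm, Ī = 827 052 mm⁴.
Centroid: x̄ = ΣA·x / ΣA = 27.062 mm.
Transfer each piece to the centroidal y-axis using Ī + A·d² with d = x − 27.062:
  vertical leg: d = -18.062 mm → contributes +921 915 mm⁴
  horizontal leg (remainder): d = 31.938 mm → contributes +2 332 656 mm⁴
Total I = 3 254 570 mm⁴.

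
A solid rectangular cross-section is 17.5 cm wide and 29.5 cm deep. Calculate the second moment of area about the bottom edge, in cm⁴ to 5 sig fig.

The section: 17.5 × 29.5, A = 516.25 cm², y = 14.75 cm, Ī = 37438.88 cm⁴.
Transfer it to a horizontal axis along the bottom face using Ī + A·d² with d = y − 0:
  the section: d = 14.75 cm → contributes +149755.5 cm⁴
Total I = 149755.5 cm⁴.

I_base ≈ 1.4976 × 10⁵ cm⁴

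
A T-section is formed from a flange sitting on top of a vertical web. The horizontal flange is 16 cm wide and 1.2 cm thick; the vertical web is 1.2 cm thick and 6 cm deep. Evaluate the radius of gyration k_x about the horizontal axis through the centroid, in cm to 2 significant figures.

k_x ≈ 1.9 cm

Break the section into simple shapes (no overlaps), measuring from the bottom-left corner of the bounding box.
Flange: 16 × 1.2, A = 19.2 cm², y = 6.6 cm, Ī = 2.304 cm⁴.
Web: 1.2 × 6, A = 7.2 cm², y = 3 cm, Ī = 21.6 cm⁴.
Centroid: ȳ = ΣA·y / ΣA = 5.618 cm.
Transfer each piece to the horizontal axis through the centroid using Ī + A·d² with d = y − 5.618:
  flange: d = 0.9818 cm → contributes +20.81 cm⁴
  web: d = -2.618 cm → contributes +70.96 cm⁴
Total I = 91.77 cm⁴.
Radius of gyration: k = √(I/A) = √(91.77 / 26.4) = 1.864 cm.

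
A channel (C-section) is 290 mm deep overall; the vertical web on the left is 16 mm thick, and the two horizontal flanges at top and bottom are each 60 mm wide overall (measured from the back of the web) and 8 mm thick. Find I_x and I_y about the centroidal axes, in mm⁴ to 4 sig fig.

Break the section into simple shapes (no overlaps), measuring from the bottom-left corner of the bounding box.
Web: 16 × 290, A = 4 640 mm², y = 145 mm, Ī = 32 518 667 mm⁴.
Top flange (beyond web): 44 × 8, A = 352 mm², y = 286 mm, Ī = 1877.33 mm⁴.
Bottom flange (beyond web): 44 × 8, A = 352 mm², y = 4 mm, Ī = 1877.33 mm⁴.
By symmetry the centroid is at mid-height, ȳ = 145 mm.
Transfer each piece to the centroidal x-axis using Ī + A·d² with d = y − 145:
  web: d = 0 mm → contributes +32 518 667 mm⁴
  top flange (beyond web): d = 141 mm → contributes +6 999 989 mm⁴
  bottom flange (beyond web): d = -141 mm → contributes +6 999 989 mm⁴
Total I = 46 518 645 mm⁴.
For the y-axis: x̄ = 11.9521 mm.
Repeating about the centroidal y-axis gives I_y = 762 697 mm⁴.

I_x ≈ 4.652 × 10⁷ mm⁴, I_y ≈ 7.627 × 10⁵ mm⁴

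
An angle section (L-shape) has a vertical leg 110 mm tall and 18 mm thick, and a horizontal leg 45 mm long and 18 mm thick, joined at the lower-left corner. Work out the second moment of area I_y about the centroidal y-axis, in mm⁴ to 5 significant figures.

Decompose the section into non-overlapping parts with the origin at the bottom-left of its bounding rectangle.
Vertical leg: 18 × 110, A = 1 980 mm², x = 9 mm, Ī = 53 460 mm⁴.
Horizontal leg (remainder): 27 × 18, A = 486 mm², x = 31.5 mm, Ī = 29524.5 mm⁴.
Centroid: x̄ = ΣA·x / ΣA = 13.43431 mm.
Transfer each piece to the centroidal y-axis using Ī + A·d² with d = x − 13.43431:
  vertical leg: d = -4.434307 mm → contributes +92392.89 mm⁴
  horizontal leg (remainder): d = 18.06569 mm → contributes +188 140 mm⁴
Total I = 280532.9 mm⁴.

I_y ≈ 2.8053 × 10⁵ mm⁴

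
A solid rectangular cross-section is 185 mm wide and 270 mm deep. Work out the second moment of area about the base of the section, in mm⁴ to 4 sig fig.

I_base ≈ 1.214 × 10⁹ mm⁴

The section: 185 × 270, A = 49 950 mm², y = 135 mm, Ī = 303 446 250 mm⁴.
Transfer it to the bottom edge using Ī + A·d² with d = y − 0:
  the section: d = 135 mm → contributes +1 213 785 000 mm⁴
Total I = 1 213 785 000 mm⁴.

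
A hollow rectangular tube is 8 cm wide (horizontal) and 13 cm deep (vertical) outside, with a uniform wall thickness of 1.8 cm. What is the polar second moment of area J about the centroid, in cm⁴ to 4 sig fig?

Decompose the section into non-overlapping parts with the origin at the bottom-left of its bounding rectangle.
Outer rectangle: 8 × 13, A = 104 cm², y = 6.5 cm, Ī = 1464.67 cm⁴.
Inner void (subtracted): 4.4 × 9.4, A = 41.36 cm², y = 6.5 cm, Ī = 304.547 cm⁴.
By symmetry the centroid is at mid-height, ȳ = 6.5 cm.
All pieces are centred on the centroidal x-axis, so I = ΣĪ (holes subtracted) = 1160.12 cm⁴.
Repeating about the centroidal y-axis gives I_y = 487.939 cm⁴.
Polar second moment: J = I_x + I_y = 1648.06 cm⁴.

J ≈ 1648 cm⁴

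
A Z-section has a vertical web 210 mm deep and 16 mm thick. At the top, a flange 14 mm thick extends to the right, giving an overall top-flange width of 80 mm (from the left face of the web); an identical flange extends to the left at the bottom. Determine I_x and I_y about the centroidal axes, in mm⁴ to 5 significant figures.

Break the section into simple shapes (no overlaps), measuring from the bottom-left corner of the bounding box.
Web: 16 × 210, A = 3 360 mm², y = 105 mm, Ī = 12 348 000 mm⁴.
Top flange (beyond web): 64 × 14, A = 896 mm², y = 203 mm, Ī = 14634.67 mm⁴.
Bottom flange (beyond web): 64 × 14, A = 896 mm², y = 7 mm, Ī = 14634.67 mm⁴.
Centroid: ȳ = ΣA·y / ΣA = 105 mm.
Transfer each piece to the centroidal x-axis using Ī + A·d² with d = y − 105:
  web: d = 0 mm → contributes +12 348 000 mm⁴
  top flange (beyond web): d = 98 mm → contributes +8 619 819 mm⁴
  bottom flange (beyond web): d = -98 mm → contributes +8 619 819 mm⁴
Total I = 29 587 637 mm⁴.
For the y-axis: x̄ = 72 mm.
Repeating about the centroidal y-axis gives I_y = 3 550 549 mm⁴.

I_x ≈ 2.9588 × 10⁷ mm⁴, I_y ≈ 3.5505 × 10⁶ mm⁴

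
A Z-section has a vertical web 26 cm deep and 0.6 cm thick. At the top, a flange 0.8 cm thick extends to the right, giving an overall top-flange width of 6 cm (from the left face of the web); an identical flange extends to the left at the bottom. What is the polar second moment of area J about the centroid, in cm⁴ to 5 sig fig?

Treat the section as a set of non-overlapping primitives; coordinates are from the bounding-box lower-left.
Web: 0.6 × 26, A = 15.6 cm², y = 13 cm, Ī = 878.8 cm⁴.
Top flange (beyond web): 5.4 × 0.8, A = 4.32 cm², y = 25.6 cm, Ī = 0.2304 cm⁴.
Bottom flange (beyond web): 5.4 × 0.8, A = 4.32 cm², y = 0.4 cm, Ī = 0.2304 cm⁴.
Centroid: ȳ = ΣA·y / ΣA = 13 cm.
Transfer each piece to the centroidal x-axis using Ī + A·d² with d = y − 13:
  web: d = 0 cm → contributes +878.8 cm⁴
  top flange (beyond web): d = 12.6 cm → contributes +686.0736 cm⁴
  bottom flange (beyond web): d = -12.6 cm → contributes +686.0736 cm⁴
Total I = 2250.947 cm⁴.
For the y-axis: x̄ = 5.7 cm.
Repeating about the centroidal y-axis gives I_y = 99.2232 cm⁴.
Polar second moment: J = I_x + I_y = 2350.17 cm⁴.

J ≈ 2350.2 cm⁴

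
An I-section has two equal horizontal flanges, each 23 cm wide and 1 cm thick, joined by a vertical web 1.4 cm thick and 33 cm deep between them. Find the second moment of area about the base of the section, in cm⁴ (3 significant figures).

Decompose the section into non-overlapping parts with the origin at the bottom-left of its bounding rectangle.
Bottom flange: 23 × 1, A = 23 cm², y = 0.5 cm, Ī = 1.9167 cm⁴.
Web: 1.4 × 33, A = 46.2 cm², y = 17.5 cm, Ī = 4192.7 cm⁴.
Top flange: 23 × 1, A = 23 cm², y = 34.5 cm, Ī = 1.9167 cm⁴.
Transfer each piece to the base of the section using Ī + A·d² with d = y − 0:
  bottom flange: d = 0.5 cm → contributes +7.6667 cm⁴
  web: d = 17.5 cm → contributes +18 341 cm⁴
  top flange: d = 34.5 cm → contributes +27 378 cm⁴
Total I = 45 727 cm⁴.

I_base ≈ 4.57 × 10⁴ cm⁴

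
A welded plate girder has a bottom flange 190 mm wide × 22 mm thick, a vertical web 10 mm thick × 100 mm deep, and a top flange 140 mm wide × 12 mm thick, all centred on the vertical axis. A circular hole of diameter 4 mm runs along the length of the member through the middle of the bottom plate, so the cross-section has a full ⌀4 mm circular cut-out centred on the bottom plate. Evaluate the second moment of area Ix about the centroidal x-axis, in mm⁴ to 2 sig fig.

Break the section into simple shapes (no overlaps), measuring from the bottom-left corner of the bounding box.
Bottom plate: 190 × 22, A = 4 180 mm², y = 11 mm, Ī = 168 593 mm⁴.
Web plate: 10 × 100, A = 1 000 mm², y = 72 mm, Ī = 833 333 mm⁴.
Top plate: 140 × 12, A = 1 680 mm², y = 128 mm, Ī = 20 160 mm⁴.
Hole (subtracted): ⌀4, A = 12.57 mm², y = 11 mm, Ī = 12.57 mm⁴.
Centroid: ȳ = ΣA·y / ΣA = 48.61 mm.
Transfer each piece to the centroidal x-axis using Ī + A·d² with d = y − 48.61:
  bottom plate: d = -37.61 mm → contributes +6 082 541 mm⁴
  web plate: d = 23.39 mm → contributes +1 380 234 mm⁴
  top plate: d = 79.39 mm → contributes +10 607 726 mm⁴
  hole: d = -37.61 mm → contributes −17 792 mm⁴
Total I = 18 052 709 mm⁴.

Ix ≈ 1.8 × 10⁷ mm⁴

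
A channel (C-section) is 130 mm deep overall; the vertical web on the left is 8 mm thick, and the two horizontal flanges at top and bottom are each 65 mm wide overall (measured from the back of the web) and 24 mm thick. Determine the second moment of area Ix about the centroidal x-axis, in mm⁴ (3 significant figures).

Ix ≈ 9.28 × 10⁶ mm⁴

Break the section into simple shapes (no overlaps), measuring from the bottom-left corner of the bounding box.
Web: 8 × 130, A = 1 040 mm², y = 65 mm, Ī = 1 464 667 mm⁴.
Top flange (beyond web): 57 × 24, A = 1 368 mm², y = 118 mm, Ī = 65 664 mm⁴.
Bottom flange (beyond web): 57 × 24, A = 1 368 mm², y = 12 mm, Ī = 65 664 mm⁴.
By symmetry the centroid is at mid-height, ȳ = 65 mm.
Transfer each piece to the centroidal x-axis using Ī + A·d² with d = y − 65:
  web: d = 0 mm → contributes +1 464 667 mm⁴
  top flange (beyond web): d = 53 mm → contributes +3 908 376 mm⁴
  bottom flange (beyond web): d = -53 mm → contributes +3 908 376 mm⁴
Total I = 9 281 419 mm⁴.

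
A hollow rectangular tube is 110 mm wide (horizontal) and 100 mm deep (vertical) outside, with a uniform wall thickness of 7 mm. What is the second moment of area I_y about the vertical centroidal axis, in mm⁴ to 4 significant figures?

Decompose the section into non-overlapping parts with the origin at the bottom-left of its bounding rectangle.
Outer rectangle: 110 × 100, A = 11 000 mm², x = 55 mm, Ī = 11 091 667 mm⁴.
Inner void (subtracted): 96 × 86, A = 8 256 mm², x = 55 mm, Ī = 6 340 608 mm⁴.
By symmetry the centroid is at mid-width, x̄ = 55 mm.
All pieces are centred on the vertical centroidal axis, so I = ΣĪ (holes subtracted) = 4 751 059 mm⁴.

I_y ≈ 4.751 × 10⁶ mm⁴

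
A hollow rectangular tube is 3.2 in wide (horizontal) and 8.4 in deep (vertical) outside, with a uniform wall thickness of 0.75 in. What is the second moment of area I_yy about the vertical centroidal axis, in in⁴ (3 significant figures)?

I_yy ≈ 20.1 in⁴

Treat the section as a set of non-overlapping primitives; coordinates are from the bounding-box lower-left.
Outer rectangle: 3.2 × 8.4, A = 26.88 in², x = 1.6 in, Ī = 22.938 in⁴.
Inner void (subtracted): 1.7 × 6.9, A = 11.73 in², x = 1.6 in, Ī = 2.825 in⁴.
By symmetry the centroid is at mid-width, x̄ = 1.6 in.
All pieces are centred on the vertical centroidal axis, so I = ΣĪ (holes subtracted) = 20.113 in⁴.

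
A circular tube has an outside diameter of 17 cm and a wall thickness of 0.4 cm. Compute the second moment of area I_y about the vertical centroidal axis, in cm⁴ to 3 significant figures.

I_y ≈ 719 cm⁴

Split into non-overlapping primitives; take the origin at the lower-left of the bounding box.
Outer circle: ⌀17, A = 226.98 cm², x = 8.5 cm, Ī = 4099.8 cm⁴.
Bore (subtracted): ⌀16.2, A = 206.12 cm², x = 8.5 cm, Ī = 3380.9 cm⁴.
By symmetry the centroid is at mid-width, x̄ = 8.5 cm.
All pieces are centred on the vertical centroidal axis, so I = ΣĪ (holes subtracted) = 718.95 cm⁴.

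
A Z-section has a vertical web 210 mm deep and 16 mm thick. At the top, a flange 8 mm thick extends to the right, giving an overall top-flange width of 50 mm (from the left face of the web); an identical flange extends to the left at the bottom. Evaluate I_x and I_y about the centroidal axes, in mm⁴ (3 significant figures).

I_x ≈ 1.79 × 10⁷ mm⁴, I_y ≈ 4.64 × 10⁵ mm⁴

Treat the section as a set of non-overlapping primitives; coordinates are from the bounding-box lower-left.
Web: 16 × 210, A = 3 360 mm², y = 105 mm, Ī = 12 348 000 mm⁴.
Top flange (beyond web): 34 × 8, A = 272 mm², y = 206 mm, Ī = 1450.7 mm⁴.
Bottom flange (beyond web): 34 × 8, A = 272 mm², y = 4 mm, Ī = 1450.7 mm⁴.
Centroid: ȳ = ΣA·y / ΣA = 105 mm.
Transfer each piece to the centroidal x-axis using Ī + A·d² with d = y − 105:
  web: d = 0 mm → contributes +12 348 000 mm⁴
  top flange (beyond web): d = 101 mm → contributes +2 776 123 mm⁴
  bottom flange (beyond web): d = -101 mm → contributes +2 776 123 mm⁴
Total I = 17 900 245 mm⁴.
For the y-axis: x̄ = 42 mm.
Repeating about the centroidal y-axis gives I_y = 464 085 mm⁴.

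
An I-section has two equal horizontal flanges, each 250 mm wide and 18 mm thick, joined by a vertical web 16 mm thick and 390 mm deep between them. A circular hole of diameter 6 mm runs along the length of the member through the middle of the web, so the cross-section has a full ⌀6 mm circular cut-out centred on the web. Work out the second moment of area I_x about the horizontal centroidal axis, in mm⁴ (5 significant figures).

I_x ≈ 4.5388 × 10⁸ mm⁴

Split into non-overlapping primitives; take the origin at the lower-left of the bounding box.
Bottom flange: 250 × 18, A = 4 500 mm², y = 9 mm, Ī = 121 500 mm⁴.
Web: 16 × 390, A = 6 240 mm², y = 213 mm, Ī = 79 092 000 mm⁴.
Top flange: 250 × 18, A = 4 500 mm², y = 417 mm, Ī = 121 500 mm⁴.
Hole (subtracted): ⌀6, A = 28.27433 mm², y = 213 mm, Ī = 63.61725 mm⁴.
By symmetry the centroid is at mid-height, ȳ = 213 mm.
Transfer each piece to the horizontal centroidal axis using Ī + A·d² with d = y − 213:
  bottom flange: d = -204 mm → contributes +187 393 500 mm⁴
  web: d = 0 mm → contributes +79 092 000 mm⁴
  top flange: d = 204 mm → contributes +187 393 500 mm⁴
  hole: d = 0 mm → contributes −63.61725 mm⁴
Total I = 453 878 936 mm⁴.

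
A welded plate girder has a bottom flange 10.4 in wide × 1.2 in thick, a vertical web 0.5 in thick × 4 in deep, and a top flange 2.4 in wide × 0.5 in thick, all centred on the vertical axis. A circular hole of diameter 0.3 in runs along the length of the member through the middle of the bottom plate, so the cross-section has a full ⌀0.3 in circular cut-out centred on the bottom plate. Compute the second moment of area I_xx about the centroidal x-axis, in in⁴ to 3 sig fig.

I_xx ≈ 38.2 in⁴

Break the section into simple shapes (no overlaps), measuring from the bottom-left corner of the bounding box.
Bottom plate: 10.4 × 1.2, A = 12.48 in², y = 0.6 in, Ī = 1.4976 in⁴.
Web plate: 0.5 × 4, A = 2 in², y = 3.2 in, Ī = 2.6667 in⁴.
Top plate: 2.4 × 0.5, A = 1.2 in², y = 5.45 in, Ī = 0.025 in⁴.
Hole (subtracted): ⌀0.3, A = 0.070686 in², y = 0.6 in, Ī = 0.00039761 in⁴.
Centroid: ȳ = ΣA·y / ΣA = 1.306 in.
Transfer each piece to the centroidal x-axis using Ī + A·d² with d = y − 1.306:
  bottom plate: d = -0.70599 in → contributes +7.7179 in⁴
  web plate: d = 1.894 in → contributes +9.8412 in⁴
  top plate: d = 4.144 in → contributes +20.632 in⁴
  hole: d = -0.70599 in → contributes −0.035629 in⁴
Total I = 38.156 in⁴.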